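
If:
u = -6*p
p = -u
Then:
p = 0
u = 0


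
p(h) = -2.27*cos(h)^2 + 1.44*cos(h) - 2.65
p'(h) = 4.54*sin(h)*cos(h) - 1.44*sin(h)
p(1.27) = -2.42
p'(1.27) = -0.09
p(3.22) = -6.34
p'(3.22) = 0.47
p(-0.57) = -3.05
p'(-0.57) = -1.29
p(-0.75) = -2.81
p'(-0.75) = -1.28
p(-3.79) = -5.24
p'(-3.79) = -3.05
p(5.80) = -3.15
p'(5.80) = -1.20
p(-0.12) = -3.46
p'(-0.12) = -0.37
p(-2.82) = -6.06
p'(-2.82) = 1.82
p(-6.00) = -3.36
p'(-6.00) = 0.82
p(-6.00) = -3.36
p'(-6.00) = 0.82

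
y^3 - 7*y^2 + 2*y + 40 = (y - 5)*(y - 4)*(y + 2)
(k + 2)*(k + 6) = k^2 + 8*k + 12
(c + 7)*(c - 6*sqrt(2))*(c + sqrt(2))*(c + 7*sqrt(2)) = c^4 + 2*sqrt(2)*c^3 + 7*c^3 - 82*c^2 + 14*sqrt(2)*c^2 - 574*c - 84*sqrt(2)*c - 588*sqrt(2)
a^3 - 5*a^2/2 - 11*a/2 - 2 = (a - 4)*(a + 1/2)*(a + 1)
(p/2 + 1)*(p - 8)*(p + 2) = p^3/2 - 2*p^2 - 14*p - 16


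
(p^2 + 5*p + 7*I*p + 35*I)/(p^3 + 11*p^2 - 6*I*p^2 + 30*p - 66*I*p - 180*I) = (p + 7*I)/(p^2 + 6*p*(1 - I) - 36*I)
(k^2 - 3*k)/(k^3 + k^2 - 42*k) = (k - 3)/(k^2 + k - 42)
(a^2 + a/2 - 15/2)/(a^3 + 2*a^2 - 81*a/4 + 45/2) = 2*(a + 3)/(2*a^2 + 9*a - 18)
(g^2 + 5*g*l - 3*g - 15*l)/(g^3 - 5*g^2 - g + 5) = (g^2 + 5*g*l - 3*g - 15*l)/(g^3 - 5*g^2 - g + 5)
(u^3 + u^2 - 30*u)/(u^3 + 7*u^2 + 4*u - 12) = u*(u - 5)/(u^2 + u - 2)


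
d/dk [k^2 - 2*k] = 2*k - 2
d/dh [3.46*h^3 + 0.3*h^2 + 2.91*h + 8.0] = 10.38*h^2 + 0.6*h + 2.91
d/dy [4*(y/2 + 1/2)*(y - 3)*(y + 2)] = 6*y^2 - 14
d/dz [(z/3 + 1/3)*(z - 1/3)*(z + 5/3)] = z^2 + 14*z/9 + 7/27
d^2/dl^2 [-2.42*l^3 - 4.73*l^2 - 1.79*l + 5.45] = -14.52*l - 9.46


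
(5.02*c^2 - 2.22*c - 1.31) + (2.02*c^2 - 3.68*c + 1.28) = 7.04*c^2 - 5.9*c - 0.03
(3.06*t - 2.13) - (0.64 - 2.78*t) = 5.84*t - 2.77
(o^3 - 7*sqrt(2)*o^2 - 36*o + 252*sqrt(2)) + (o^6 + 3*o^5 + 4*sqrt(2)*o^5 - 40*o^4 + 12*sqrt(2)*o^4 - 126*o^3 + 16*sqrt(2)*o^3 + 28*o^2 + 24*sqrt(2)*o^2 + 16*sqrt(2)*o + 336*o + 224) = o^6 + 3*o^5 + 4*sqrt(2)*o^5 - 40*o^4 + 12*sqrt(2)*o^4 - 125*o^3 + 16*sqrt(2)*o^3 + 17*sqrt(2)*o^2 + 28*o^2 + 16*sqrt(2)*o + 300*o + 224 + 252*sqrt(2)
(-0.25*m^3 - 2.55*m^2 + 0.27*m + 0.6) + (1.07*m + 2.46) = -0.25*m^3 - 2.55*m^2 + 1.34*m + 3.06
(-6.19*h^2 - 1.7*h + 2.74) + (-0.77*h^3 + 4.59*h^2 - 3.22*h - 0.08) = -0.77*h^3 - 1.6*h^2 - 4.92*h + 2.66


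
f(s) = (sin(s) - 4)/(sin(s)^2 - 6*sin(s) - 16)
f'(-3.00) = 0.18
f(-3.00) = 0.27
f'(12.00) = -0.24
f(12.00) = 0.36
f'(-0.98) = -0.25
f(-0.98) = 0.47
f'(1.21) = -0.03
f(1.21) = 0.15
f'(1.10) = -0.04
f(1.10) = 0.15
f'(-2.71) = 0.22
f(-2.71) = 0.33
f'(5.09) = -0.19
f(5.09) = 0.52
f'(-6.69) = -0.22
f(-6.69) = 0.33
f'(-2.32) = 0.26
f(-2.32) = 0.43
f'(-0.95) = -0.25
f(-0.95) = 0.46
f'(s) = (-2*sin(s)*cos(s) + 6*cos(s))*(sin(s) - 4)/(sin(s)^2 - 6*sin(s) - 16)^2 + cos(s)/(sin(s)^2 - 6*sin(s) - 16) = (8*sin(s) + cos(s)^2 - 41)*cos(s)/((sin(s) - 8)^2*(sin(s) + 2)^2)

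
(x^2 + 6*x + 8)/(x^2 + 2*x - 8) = (x + 2)/(x - 2)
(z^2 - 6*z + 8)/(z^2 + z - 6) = (z - 4)/(z + 3)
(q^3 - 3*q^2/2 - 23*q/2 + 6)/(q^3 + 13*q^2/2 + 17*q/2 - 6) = (q - 4)/(q + 4)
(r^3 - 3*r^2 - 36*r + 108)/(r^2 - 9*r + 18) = r + 6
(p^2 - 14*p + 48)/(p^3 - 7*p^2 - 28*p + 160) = (p - 6)/(p^2 + p - 20)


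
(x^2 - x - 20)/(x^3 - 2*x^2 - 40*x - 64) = (x - 5)/(x^2 - 6*x - 16)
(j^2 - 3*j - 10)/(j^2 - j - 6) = (j - 5)/(j - 3)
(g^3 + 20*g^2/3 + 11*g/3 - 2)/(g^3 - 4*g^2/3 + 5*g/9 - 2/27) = 9*(g^2 + 7*g + 6)/(9*g^2 - 9*g + 2)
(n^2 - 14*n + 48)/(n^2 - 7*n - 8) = (n - 6)/(n + 1)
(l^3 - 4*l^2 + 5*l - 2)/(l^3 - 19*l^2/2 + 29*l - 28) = 2*(l^2 - 2*l + 1)/(2*l^2 - 15*l + 28)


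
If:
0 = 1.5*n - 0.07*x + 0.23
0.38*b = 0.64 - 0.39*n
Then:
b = 1.84157894736842 - 0.0478947368421053*x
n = 0.0466666666666667*x - 0.153333333333333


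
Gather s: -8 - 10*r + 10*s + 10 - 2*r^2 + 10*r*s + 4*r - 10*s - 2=-2*r^2 + 10*r*s - 6*r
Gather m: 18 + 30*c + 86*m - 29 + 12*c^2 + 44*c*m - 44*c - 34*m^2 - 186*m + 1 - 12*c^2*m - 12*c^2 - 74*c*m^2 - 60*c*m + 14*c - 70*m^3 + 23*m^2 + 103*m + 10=-70*m^3 + m^2*(-74*c - 11) + m*(-12*c^2 - 16*c + 3)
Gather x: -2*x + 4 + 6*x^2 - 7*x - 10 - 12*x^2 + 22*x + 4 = -6*x^2 + 13*x - 2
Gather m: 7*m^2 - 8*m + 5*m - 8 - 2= 7*m^2 - 3*m - 10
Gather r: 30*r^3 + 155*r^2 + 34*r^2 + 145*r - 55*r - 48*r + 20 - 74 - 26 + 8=30*r^3 + 189*r^2 + 42*r - 72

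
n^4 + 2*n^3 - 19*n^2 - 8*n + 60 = (n - 3)*(n - 2)*(n + 2)*(n + 5)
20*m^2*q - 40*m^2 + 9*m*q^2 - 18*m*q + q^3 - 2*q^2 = (4*m + q)*(5*m + q)*(q - 2)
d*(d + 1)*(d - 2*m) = d^3 - 2*d^2*m + d^2 - 2*d*m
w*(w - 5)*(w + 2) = w^3 - 3*w^2 - 10*w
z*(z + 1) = z^2 + z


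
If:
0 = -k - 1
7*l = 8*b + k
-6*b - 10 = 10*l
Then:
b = -30/61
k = -1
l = -43/61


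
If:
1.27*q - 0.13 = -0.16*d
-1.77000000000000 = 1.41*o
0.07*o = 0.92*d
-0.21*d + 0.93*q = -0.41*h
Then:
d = -0.10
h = -0.31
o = -1.26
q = 0.11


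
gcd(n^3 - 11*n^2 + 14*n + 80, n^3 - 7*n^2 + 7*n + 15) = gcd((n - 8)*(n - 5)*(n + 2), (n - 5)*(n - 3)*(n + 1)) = n - 5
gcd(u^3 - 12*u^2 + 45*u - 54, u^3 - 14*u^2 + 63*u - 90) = u^2 - 9*u + 18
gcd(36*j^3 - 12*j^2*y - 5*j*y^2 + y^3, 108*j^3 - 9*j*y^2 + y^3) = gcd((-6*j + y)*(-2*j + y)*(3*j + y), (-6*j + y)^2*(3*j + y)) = -18*j^2 - 3*j*y + y^2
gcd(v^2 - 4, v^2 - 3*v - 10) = v + 2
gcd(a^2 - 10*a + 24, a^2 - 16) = a - 4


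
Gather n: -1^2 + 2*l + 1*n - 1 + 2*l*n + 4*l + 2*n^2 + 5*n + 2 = 6*l + 2*n^2 + n*(2*l + 6)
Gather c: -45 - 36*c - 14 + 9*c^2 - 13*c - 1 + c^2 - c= 10*c^2 - 50*c - 60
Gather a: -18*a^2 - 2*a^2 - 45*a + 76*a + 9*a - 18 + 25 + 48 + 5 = -20*a^2 + 40*a + 60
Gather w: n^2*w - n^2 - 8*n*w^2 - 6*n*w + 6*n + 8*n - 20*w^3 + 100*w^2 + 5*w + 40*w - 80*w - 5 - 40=-n^2 + 14*n - 20*w^3 + w^2*(100 - 8*n) + w*(n^2 - 6*n - 35) - 45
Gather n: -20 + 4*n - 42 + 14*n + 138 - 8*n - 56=10*n + 20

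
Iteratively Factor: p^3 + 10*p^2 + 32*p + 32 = (p + 4)*(p^2 + 6*p + 8) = (p + 2)*(p + 4)*(p + 4)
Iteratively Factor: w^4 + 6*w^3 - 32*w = (w - 2)*(w^3 + 8*w^2 + 16*w) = (w - 2)*(w + 4)*(w^2 + 4*w) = w*(w - 2)*(w + 4)*(w + 4)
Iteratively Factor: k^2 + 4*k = (k)*(k + 4)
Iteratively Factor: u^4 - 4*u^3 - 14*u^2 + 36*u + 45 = (u - 3)*(u^3 - u^2 - 17*u - 15) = (u - 3)*(u + 3)*(u^2 - 4*u - 5) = (u - 3)*(u + 1)*(u + 3)*(u - 5)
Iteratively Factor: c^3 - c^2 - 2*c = (c + 1)*(c^2 - 2*c) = (c - 2)*(c + 1)*(c)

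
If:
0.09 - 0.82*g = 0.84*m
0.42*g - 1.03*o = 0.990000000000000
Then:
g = 2.45238095238095*o + 2.35714285714286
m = -2.39399092970522*o - 2.19387755102041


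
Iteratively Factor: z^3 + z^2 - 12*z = (z - 3)*(z^2 + 4*z) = (z - 3)*(z + 4)*(z)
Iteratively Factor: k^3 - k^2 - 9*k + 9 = (k - 3)*(k^2 + 2*k - 3) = (k - 3)*(k + 3)*(k - 1)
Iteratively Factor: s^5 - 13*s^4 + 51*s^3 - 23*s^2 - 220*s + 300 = (s - 5)*(s^4 - 8*s^3 + 11*s^2 + 32*s - 60) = (s - 5)*(s - 3)*(s^3 - 5*s^2 - 4*s + 20) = (s - 5)*(s - 3)*(s - 2)*(s^2 - 3*s - 10) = (s - 5)^2*(s - 3)*(s - 2)*(s + 2)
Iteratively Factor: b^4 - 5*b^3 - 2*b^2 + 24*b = (b - 3)*(b^3 - 2*b^2 - 8*b) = (b - 4)*(b - 3)*(b^2 + 2*b) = (b - 4)*(b - 3)*(b + 2)*(b)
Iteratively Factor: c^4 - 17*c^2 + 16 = (c - 4)*(c^3 + 4*c^2 - c - 4) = (c - 4)*(c - 1)*(c^2 + 5*c + 4) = (c - 4)*(c - 1)*(c + 4)*(c + 1)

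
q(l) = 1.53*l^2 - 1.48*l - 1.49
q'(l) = 3.06*l - 1.48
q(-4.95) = 43.32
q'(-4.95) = -16.63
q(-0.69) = 0.26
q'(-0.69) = -3.59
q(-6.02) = 62.87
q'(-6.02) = -19.90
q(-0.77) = 0.56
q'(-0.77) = -3.84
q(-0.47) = -0.46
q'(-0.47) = -2.92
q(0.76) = -1.73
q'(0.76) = 0.85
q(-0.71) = 0.33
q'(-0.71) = -3.65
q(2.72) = 5.80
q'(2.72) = 6.84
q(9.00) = 109.12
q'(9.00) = 26.06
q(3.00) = 7.84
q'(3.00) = 7.70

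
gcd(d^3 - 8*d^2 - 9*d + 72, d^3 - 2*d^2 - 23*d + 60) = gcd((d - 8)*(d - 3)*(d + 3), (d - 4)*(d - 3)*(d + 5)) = d - 3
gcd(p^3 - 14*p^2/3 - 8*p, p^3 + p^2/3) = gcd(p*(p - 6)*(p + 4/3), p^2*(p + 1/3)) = p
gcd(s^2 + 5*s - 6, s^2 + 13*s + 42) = s + 6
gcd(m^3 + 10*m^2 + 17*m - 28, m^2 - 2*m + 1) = m - 1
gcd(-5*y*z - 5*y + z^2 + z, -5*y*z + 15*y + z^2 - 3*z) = 5*y - z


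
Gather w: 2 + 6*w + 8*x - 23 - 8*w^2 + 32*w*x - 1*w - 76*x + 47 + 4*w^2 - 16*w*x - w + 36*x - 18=-4*w^2 + w*(16*x + 4) - 32*x + 8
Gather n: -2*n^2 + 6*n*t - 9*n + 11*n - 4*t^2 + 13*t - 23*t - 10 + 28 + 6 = -2*n^2 + n*(6*t + 2) - 4*t^2 - 10*t + 24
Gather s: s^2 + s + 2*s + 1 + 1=s^2 + 3*s + 2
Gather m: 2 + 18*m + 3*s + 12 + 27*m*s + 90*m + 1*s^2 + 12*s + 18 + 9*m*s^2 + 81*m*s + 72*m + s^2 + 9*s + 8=m*(9*s^2 + 108*s + 180) + 2*s^2 + 24*s + 40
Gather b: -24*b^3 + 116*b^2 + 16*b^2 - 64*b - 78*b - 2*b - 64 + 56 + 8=-24*b^3 + 132*b^2 - 144*b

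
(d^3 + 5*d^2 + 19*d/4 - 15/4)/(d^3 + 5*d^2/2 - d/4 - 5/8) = 2*(d + 3)/(2*d + 1)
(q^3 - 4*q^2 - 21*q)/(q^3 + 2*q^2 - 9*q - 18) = q*(q - 7)/(q^2 - q - 6)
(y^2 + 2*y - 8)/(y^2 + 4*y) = (y - 2)/y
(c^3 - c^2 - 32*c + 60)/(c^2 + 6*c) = c - 7 + 10/c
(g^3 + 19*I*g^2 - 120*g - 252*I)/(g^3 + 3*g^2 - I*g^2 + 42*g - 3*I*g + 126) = (g^2 + 13*I*g - 42)/(g^2 + g*(3 - 7*I) - 21*I)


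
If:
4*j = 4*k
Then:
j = k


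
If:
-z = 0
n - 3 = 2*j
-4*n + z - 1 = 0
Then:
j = -13/8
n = -1/4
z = 0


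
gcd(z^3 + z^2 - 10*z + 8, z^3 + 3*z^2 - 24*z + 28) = z - 2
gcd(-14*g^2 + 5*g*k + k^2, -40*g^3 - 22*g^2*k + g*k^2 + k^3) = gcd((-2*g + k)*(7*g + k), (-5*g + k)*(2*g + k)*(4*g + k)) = 1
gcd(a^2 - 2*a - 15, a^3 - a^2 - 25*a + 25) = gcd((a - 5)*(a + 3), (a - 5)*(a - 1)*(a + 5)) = a - 5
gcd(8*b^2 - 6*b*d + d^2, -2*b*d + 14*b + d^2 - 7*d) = 2*b - d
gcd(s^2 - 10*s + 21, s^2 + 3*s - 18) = s - 3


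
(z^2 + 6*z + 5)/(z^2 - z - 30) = (z + 1)/(z - 6)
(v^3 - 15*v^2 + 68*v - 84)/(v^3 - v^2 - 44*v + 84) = (v - 7)/(v + 7)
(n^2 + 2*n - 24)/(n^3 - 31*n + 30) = (n - 4)/(n^2 - 6*n + 5)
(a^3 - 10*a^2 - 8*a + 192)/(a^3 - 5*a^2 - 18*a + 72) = (a - 8)/(a - 3)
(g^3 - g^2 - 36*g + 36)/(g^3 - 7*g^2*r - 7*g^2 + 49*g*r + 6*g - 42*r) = (-g - 6)/(-g + 7*r)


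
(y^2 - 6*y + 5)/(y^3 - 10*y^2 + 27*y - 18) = (y - 5)/(y^2 - 9*y + 18)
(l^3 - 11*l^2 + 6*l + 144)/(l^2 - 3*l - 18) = l - 8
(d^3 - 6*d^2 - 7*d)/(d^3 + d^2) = (d - 7)/d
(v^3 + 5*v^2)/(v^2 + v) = v*(v + 5)/(v + 1)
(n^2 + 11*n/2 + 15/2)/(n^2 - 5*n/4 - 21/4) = 2*(2*n^2 + 11*n + 15)/(4*n^2 - 5*n - 21)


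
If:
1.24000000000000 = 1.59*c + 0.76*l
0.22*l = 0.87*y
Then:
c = 0.779874213836478 - 1.89022298456261*y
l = 3.95454545454545*y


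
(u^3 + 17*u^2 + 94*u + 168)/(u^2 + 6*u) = u + 11 + 28/u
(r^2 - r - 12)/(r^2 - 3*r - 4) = (r + 3)/(r + 1)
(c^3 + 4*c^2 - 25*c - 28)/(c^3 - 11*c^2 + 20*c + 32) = (c + 7)/(c - 8)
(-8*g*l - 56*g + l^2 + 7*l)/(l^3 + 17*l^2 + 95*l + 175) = (-8*g + l)/(l^2 + 10*l + 25)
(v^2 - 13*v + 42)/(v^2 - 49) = (v - 6)/(v + 7)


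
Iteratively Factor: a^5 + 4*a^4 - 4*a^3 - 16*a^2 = (a)*(a^4 + 4*a^3 - 4*a^2 - 16*a) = a*(a + 2)*(a^3 + 2*a^2 - 8*a) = a*(a - 2)*(a + 2)*(a^2 + 4*a) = a^2*(a - 2)*(a + 2)*(a + 4)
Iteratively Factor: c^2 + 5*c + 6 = (c + 2)*(c + 3)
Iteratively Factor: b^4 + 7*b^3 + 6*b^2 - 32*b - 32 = (b + 4)*(b^3 + 3*b^2 - 6*b - 8) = (b + 1)*(b + 4)*(b^2 + 2*b - 8) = (b - 2)*(b + 1)*(b + 4)*(b + 4)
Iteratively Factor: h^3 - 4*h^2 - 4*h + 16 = (h - 2)*(h^2 - 2*h - 8) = (h - 2)*(h + 2)*(h - 4)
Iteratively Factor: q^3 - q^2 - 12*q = (q)*(q^2 - q - 12) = q*(q + 3)*(q - 4)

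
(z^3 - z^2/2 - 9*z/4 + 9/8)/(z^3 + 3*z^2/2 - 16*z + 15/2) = (z^2 - 9/4)/(z^2 + 2*z - 15)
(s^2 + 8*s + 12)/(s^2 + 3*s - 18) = (s + 2)/(s - 3)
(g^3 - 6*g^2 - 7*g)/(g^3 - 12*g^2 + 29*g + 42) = g/(g - 6)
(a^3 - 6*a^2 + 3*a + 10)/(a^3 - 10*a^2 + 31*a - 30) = (a + 1)/(a - 3)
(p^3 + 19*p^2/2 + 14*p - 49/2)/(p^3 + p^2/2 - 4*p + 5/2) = (2*p^2 + 21*p + 49)/(2*p^2 + 3*p - 5)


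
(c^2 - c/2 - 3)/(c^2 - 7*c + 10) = (c + 3/2)/(c - 5)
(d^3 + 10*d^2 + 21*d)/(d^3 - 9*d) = (d + 7)/(d - 3)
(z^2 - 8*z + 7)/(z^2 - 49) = (z - 1)/(z + 7)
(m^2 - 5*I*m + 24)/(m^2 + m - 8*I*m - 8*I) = (m + 3*I)/(m + 1)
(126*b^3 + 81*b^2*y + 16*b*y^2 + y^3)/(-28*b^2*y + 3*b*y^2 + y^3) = (18*b^2 + 9*b*y + y^2)/(y*(-4*b + y))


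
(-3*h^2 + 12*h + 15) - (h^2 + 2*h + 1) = -4*h^2 + 10*h + 14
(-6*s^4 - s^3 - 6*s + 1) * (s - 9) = -6*s^5 + 53*s^4 + 9*s^3 - 6*s^2 + 55*s - 9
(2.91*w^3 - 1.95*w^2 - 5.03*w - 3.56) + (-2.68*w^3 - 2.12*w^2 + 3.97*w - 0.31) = 0.23*w^3 - 4.07*w^2 - 1.06*w - 3.87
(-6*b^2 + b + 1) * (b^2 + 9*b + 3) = -6*b^4 - 53*b^3 - 8*b^2 + 12*b + 3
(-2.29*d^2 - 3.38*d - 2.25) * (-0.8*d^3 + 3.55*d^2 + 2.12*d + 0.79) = 1.832*d^5 - 5.4255*d^4 - 15.0538*d^3 - 16.9622*d^2 - 7.4402*d - 1.7775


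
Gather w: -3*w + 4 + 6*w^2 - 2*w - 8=6*w^2 - 5*w - 4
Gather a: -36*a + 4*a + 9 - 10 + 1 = -32*a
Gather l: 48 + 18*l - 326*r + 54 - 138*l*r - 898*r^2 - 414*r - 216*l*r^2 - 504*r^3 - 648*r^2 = l*(-216*r^2 - 138*r + 18) - 504*r^3 - 1546*r^2 - 740*r + 102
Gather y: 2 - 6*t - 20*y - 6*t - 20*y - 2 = -12*t - 40*y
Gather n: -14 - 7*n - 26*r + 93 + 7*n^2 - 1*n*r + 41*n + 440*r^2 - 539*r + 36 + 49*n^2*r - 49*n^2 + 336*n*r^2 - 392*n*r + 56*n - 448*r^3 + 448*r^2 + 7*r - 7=n^2*(49*r - 42) + n*(336*r^2 - 393*r + 90) - 448*r^3 + 888*r^2 - 558*r + 108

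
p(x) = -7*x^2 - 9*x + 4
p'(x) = -14*x - 9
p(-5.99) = -193.25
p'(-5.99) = 74.86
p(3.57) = -117.34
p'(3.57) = -58.98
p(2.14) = -47.32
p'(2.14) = -38.96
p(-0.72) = 6.85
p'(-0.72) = 1.08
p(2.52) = -63.13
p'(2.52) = -44.28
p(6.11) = -312.31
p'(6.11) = -94.54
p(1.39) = -22.03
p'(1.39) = -28.46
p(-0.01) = 4.09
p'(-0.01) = -8.86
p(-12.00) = -896.00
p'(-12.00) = 159.00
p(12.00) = -1112.00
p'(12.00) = -177.00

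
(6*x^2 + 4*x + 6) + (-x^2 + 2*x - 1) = 5*x^2 + 6*x + 5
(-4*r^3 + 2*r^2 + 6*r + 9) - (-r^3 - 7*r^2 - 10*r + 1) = -3*r^3 + 9*r^2 + 16*r + 8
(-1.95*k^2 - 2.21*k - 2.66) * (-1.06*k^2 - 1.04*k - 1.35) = 2.067*k^4 + 4.3706*k^3 + 7.7505*k^2 + 5.7499*k + 3.591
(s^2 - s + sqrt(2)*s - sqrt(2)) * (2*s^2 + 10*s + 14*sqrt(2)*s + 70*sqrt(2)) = 2*s^4 + 8*s^3 + 16*sqrt(2)*s^3 + 18*s^2 + 64*sqrt(2)*s^2 - 80*sqrt(2)*s + 112*s - 140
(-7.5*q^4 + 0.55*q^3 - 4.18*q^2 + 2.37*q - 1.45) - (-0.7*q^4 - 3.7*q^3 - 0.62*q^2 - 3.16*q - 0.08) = -6.8*q^4 + 4.25*q^3 - 3.56*q^2 + 5.53*q - 1.37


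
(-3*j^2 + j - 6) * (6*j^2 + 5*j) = -18*j^4 - 9*j^3 - 31*j^2 - 30*j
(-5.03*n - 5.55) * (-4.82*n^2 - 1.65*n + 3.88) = 24.2446*n^3 + 35.0505*n^2 - 10.3589*n - 21.534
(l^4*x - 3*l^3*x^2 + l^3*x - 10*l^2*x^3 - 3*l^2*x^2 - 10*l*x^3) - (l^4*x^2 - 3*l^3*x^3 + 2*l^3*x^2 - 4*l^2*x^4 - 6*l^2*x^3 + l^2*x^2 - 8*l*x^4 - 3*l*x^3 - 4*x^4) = -l^4*x^2 + l^4*x + 3*l^3*x^3 - 5*l^3*x^2 + l^3*x + 4*l^2*x^4 - 4*l^2*x^3 - 4*l^2*x^2 + 8*l*x^4 - 7*l*x^3 + 4*x^4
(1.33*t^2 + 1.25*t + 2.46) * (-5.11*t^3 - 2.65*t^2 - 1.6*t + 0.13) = -6.7963*t^5 - 9.912*t^4 - 18.0111*t^3 - 8.3461*t^2 - 3.7735*t + 0.3198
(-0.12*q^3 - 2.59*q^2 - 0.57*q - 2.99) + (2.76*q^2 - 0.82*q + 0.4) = -0.12*q^3 + 0.17*q^2 - 1.39*q - 2.59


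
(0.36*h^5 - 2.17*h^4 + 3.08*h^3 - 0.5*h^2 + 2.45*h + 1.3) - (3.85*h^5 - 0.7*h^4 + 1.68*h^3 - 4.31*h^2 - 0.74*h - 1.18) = -3.49*h^5 - 1.47*h^4 + 1.4*h^3 + 3.81*h^2 + 3.19*h + 2.48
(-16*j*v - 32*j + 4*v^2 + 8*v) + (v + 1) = -16*j*v - 32*j + 4*v^2 + 9*v + 1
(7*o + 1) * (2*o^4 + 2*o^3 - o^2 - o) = 14*o^5 + 16*o^4 - 5*o^3 - 8*o^2 - o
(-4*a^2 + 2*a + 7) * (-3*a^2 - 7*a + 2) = 12*a^4 + 22*a^3 - 43*a^2 - 45*a + 14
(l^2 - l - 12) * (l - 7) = l^3 - 8*l^2 - 5*l + 84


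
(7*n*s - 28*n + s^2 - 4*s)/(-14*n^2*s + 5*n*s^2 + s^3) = (s - 4)/(s*(-2*n + s))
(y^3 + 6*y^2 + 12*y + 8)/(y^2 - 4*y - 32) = (y^3 + 6*y^2 + 12*y + 8)/(y^2 - 4*y - 32)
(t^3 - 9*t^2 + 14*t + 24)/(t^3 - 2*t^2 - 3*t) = (t^2 - 10*t + 24)/(t*(t - 3))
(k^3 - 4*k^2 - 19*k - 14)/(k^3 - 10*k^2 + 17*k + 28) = (k + 2)/(k - 4)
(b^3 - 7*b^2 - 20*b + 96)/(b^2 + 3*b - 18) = (b^2 - 4*b - 32)/(b + 6)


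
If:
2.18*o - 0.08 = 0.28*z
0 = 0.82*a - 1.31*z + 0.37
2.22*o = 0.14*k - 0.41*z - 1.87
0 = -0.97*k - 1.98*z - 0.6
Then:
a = -3.77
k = 3.62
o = -0.23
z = -2.08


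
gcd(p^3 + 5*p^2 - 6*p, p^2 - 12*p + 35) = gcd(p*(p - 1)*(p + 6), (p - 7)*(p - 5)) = 1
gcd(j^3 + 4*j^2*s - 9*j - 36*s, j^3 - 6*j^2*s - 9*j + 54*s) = j^2 - 9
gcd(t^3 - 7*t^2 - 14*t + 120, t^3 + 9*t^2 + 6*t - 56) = t + 4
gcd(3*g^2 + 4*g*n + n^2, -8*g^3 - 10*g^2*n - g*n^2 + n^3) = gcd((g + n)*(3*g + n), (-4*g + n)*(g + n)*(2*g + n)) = g + n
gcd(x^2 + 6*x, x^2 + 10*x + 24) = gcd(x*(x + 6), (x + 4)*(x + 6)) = x + 6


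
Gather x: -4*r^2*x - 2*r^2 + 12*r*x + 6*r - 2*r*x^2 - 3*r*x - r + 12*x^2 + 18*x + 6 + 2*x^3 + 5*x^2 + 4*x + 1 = -2*r^2 + 5*r + 2*x^3 + x^2*(17 - 2*r) + x*(-4*r^2 + 9*r + 22) + 7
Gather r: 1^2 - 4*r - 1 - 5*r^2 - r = -5*r^2 - 5*r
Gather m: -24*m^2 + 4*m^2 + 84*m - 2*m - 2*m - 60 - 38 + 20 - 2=-20*m^2 + 80*m - 80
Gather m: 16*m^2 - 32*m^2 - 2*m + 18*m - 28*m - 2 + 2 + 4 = -16*m^2 - 12*m + 4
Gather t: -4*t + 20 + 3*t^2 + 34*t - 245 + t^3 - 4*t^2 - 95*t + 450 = t^3 - t^2 - 65*t + 225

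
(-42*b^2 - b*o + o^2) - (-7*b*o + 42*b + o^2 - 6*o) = -42*b^2 + 6*b*o - 42*b + 6*o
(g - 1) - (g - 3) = 2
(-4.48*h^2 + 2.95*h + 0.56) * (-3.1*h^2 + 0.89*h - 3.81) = 13.888*h^4 - 13.1322*h^3 + 17.9583*h^2 - 10.7411*h - 2.1336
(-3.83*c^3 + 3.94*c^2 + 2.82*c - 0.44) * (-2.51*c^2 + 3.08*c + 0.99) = 9.6133*c^5 - 21.6858*c^4 + 1.2653*c^3 + 13.6906*c^2 + 1.4366*c - 0.4356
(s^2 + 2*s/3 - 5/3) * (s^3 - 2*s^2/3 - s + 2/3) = s^5 - 28*s^3/9 + 10*s^2/9 + 19*s/9 - 10/9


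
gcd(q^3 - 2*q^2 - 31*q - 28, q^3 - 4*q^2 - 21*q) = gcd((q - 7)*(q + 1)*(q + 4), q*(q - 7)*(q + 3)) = q - 7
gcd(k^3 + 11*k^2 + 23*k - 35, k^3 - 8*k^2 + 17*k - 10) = k - 1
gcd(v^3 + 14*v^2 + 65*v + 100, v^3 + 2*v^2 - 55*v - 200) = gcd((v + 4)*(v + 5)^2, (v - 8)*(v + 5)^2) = v^2 + 10*v + 25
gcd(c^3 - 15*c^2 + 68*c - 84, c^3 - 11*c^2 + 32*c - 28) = c^2 - 9*c + 14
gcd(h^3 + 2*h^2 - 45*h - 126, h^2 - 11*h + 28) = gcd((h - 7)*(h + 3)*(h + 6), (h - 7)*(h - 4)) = h - 7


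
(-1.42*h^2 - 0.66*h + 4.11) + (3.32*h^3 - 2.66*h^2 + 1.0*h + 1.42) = 3.32*h^3 - 4.08*h^2 + 0.34*h + 5.53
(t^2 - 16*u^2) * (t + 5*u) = t^3 + 5*t^2*u - 16*t*u^2 - 80*u^3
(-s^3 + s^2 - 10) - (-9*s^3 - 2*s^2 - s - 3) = 8*s^3 + 3*s^2 + s - 7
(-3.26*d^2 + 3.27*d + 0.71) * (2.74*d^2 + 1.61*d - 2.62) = -8.9324*d^4 + 3.7112*d^3 + 15.7513*d^2 - 7.4243*d - 1.8602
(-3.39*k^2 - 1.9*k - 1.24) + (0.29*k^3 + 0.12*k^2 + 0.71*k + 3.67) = 0.29*k^3 - 3.27*k^2 - 1.19*k + 2.43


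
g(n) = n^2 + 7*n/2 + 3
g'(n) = 2*n + 7/2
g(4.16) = 34.87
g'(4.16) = 11.82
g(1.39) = 9.80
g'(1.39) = 6.28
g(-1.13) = 0.32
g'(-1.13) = 1.24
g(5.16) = 47.69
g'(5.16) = 13.82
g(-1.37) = 0.08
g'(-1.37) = 0.76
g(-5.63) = 14.99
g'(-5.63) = -7.76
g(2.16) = 15.23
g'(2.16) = 7.82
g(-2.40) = 0.36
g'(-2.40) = -1.30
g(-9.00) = 52.50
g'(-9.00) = -14.50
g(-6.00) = 18.00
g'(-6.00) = -8.50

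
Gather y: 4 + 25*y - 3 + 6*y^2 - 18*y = 6*y^2 + 7*y + 1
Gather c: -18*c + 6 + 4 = 10 - 18*c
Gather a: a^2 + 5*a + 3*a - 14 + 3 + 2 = a^2 + 8*a - 9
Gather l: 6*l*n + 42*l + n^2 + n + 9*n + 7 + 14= l*(6*n + 42) + n^2 + 10*n + 21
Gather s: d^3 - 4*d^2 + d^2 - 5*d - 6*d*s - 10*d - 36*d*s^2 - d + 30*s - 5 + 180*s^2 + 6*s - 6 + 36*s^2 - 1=d^3 - 3*d^2 - 16*d + s^2*(216 - 36*d) + s*(36 - 6*d) - 12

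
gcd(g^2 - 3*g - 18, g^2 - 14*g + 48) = g - 6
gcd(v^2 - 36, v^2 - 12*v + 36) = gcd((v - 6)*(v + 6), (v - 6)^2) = v - 6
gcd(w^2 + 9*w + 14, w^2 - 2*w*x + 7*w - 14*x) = w + 7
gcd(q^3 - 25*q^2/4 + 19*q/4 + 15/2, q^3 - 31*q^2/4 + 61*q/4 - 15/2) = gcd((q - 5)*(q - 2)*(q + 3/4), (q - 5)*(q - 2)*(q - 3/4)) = q^2 - 7*q + 10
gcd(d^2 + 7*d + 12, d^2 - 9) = d + 3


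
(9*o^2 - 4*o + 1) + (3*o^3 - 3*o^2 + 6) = 3*o^3 + 6*o^2 - 4*o + 7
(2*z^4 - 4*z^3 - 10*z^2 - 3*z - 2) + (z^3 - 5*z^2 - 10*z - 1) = 2*z^4 - 3*z^3 - 15*z^2 - 13*z - 3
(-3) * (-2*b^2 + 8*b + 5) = 6*b^2 - 24*b - 15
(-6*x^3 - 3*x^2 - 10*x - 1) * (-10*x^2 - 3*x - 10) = 60*x^5 + 48*x^4 + 169*x^3 + 70*x^2 + 103*x + 10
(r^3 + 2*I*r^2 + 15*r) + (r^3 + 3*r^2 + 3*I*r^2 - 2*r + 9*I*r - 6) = 2*r^3 + 3*r^2 + 5*I*r^2 + 13*r + 9*I*r - 6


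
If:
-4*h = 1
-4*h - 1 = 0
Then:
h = -1/4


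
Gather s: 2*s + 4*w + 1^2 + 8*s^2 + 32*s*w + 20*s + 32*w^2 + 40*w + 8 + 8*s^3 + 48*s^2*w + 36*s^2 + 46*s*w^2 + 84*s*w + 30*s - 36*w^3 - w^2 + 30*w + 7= 8*s^3 + s^2*(48*w + 44) + s*(46*w^2 + 116*w + 52) - 36*w^3 + 31*w^2 + 74*w + 16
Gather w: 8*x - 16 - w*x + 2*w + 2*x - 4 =w*(2 - x) + 10*x - 20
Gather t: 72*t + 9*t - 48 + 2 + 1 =81*t - 45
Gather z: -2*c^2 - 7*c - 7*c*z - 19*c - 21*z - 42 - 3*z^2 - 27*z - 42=-2*c^2 - 26*c - 3*z^2 + z*(-7*c - 48) - 84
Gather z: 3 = 3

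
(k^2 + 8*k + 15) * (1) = k^2 + 8*k + 15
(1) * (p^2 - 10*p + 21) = p^2 - 10*p + 21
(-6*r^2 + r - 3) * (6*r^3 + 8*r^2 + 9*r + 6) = -36*r^5 - 42*r^4 - 64*r^3 - 51*r^2 - 21*r - 18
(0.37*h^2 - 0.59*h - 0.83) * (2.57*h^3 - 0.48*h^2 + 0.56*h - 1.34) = 0.9509*h^5 - 1.6939*h^4 - 1.6427*h^3 - 0.4278*h^2 + 0.3258*h + 1.1122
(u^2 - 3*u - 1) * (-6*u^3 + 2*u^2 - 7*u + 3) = -6*u^5 + 20*u^4 - 7*u^3 + 22*u^2 - 2*u - 3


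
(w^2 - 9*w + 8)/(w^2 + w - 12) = (w^2 - 9*w + 8)/(w^2 + w - 12)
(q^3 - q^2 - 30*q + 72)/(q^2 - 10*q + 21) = (q^2 + 2*q - 24)/(q - 7)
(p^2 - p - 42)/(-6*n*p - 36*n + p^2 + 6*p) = (p - 7)/(-6*n + p)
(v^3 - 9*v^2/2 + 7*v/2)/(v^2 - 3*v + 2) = v*(2*v - 7)/(2*(v - 2))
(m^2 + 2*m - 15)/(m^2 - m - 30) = (m - 3)/(m - 6)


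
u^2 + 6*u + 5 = (u + 1)*(u + 5)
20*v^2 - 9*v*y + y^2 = (-5*v + y)*(-4*v + y)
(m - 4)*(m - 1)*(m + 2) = m^3 - 3*m^2 - 6*m + 8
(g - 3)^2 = g^2 - 6*g + 9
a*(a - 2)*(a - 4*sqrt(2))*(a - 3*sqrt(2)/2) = a^4 - 11*sqrt(2)*a^3/2 - 2*a^3 + 12*a^2 + 11*sqrt(2)*a^2 - 24*a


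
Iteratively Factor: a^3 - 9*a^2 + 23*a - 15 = (a - 1)*(a^2 - 8*a + 15) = (a - 3)*(a - 1)*(a - 5)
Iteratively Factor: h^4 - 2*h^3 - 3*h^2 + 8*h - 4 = (h - 1)*(h^3 - h^2 - 4*h + 4) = (h - 1)*(h + 2)*(h^2 - 3*h + 2) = (h - 1)^2*(h + 2)*(h - 2)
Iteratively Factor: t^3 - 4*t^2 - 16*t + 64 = (t - 4)*(t^2 - 16) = (t - 4)*(t + 4)*(t - 4)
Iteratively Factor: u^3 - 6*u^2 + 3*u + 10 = (u + 1)*(u^2 - 7*u + 10) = (u - 5)*(u + 1)*(u - 2)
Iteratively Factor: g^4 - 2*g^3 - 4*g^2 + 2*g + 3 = (g - 1)*(g^3 - g^2 - 5*g - 3) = (g - 1)*(g + 1)*(g^2 - 2*g - 3) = (g - 3)*(g - 1)*(g + 1)*(g + 1)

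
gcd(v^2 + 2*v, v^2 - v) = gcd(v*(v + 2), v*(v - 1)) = v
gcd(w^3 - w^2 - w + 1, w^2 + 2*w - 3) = w - 1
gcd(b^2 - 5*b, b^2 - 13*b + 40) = b - 5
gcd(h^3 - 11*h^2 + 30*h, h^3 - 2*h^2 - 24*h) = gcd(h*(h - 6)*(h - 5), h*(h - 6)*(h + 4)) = h^2 - 6*h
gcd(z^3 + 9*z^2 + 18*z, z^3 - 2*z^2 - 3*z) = z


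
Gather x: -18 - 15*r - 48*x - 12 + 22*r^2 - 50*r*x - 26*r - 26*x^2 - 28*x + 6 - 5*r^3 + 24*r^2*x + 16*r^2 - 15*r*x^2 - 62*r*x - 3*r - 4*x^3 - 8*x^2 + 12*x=-5*r^3 + 38*r^2 - 44*r - 4*x^3 + x^2*(-15*r - 34) + x*(24*r^2 - 112*r - 64) - 24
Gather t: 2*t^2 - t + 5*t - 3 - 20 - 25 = 2*t^2 + 4*t - 48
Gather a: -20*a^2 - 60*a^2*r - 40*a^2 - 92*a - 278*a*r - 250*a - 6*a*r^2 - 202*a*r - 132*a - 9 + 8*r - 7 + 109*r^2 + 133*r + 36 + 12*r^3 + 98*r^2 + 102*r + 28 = a^2*(-60*r - 60) + a*(-6*r^2 - 480*r - 474) + 12*r^3 + 207*r^2 + 243*r + 48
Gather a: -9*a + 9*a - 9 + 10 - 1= 0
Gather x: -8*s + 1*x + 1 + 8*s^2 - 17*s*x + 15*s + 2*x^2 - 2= 8*s^2 + 7*s + 2*x^2 + x*(1 - 17*s) - 1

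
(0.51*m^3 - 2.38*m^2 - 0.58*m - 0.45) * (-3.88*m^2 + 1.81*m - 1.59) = -1.9788*m^5 + 10.1575*m^4 - 2.8683*m^3 + 4.4804*m^2 + 0.1077*m + 0.7155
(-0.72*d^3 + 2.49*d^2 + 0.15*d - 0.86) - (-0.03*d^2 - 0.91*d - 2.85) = -0.72*d^3 + 2.52*d^2 + 1.06*d + 1.99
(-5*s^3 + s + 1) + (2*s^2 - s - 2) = -5*s^3 + 2*s^2 - 1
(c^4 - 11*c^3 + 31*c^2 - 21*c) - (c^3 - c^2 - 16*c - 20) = c^4 - 12*c^3 + 32*c^2 - 5*c + 20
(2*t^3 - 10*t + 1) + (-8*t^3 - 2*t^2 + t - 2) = -6*t^3 - 2*t^2 - 9*t - 1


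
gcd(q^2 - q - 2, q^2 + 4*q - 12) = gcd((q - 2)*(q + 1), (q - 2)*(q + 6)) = q - 2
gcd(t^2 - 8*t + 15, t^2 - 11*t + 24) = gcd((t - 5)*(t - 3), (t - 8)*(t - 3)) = t - 3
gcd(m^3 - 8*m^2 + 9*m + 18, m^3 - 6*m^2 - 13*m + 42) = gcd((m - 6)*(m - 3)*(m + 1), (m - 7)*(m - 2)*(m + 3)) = 1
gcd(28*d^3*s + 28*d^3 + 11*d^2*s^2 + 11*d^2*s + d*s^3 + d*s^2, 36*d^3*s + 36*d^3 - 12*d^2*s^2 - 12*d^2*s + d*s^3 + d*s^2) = d*s + d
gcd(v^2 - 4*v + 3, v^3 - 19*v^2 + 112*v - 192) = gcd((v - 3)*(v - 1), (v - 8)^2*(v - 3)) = v - 3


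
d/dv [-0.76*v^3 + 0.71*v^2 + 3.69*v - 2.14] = -2.28*v^2 + 1.42*v + 3.69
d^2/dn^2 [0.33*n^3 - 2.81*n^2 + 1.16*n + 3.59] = 1.98*n - 5.62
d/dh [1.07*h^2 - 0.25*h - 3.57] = 2.14*h - 0.25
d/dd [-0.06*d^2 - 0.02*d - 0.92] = -0.12*d - 0.02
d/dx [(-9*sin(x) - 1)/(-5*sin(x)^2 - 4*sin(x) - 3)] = (-45*sin(x)^2 - 10*sin(x) + 23)*cos(x)/(5*sin(x)^2 + 4*sin(x) + 3)^2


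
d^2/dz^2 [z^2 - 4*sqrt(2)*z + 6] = 2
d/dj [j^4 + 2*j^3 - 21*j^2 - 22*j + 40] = 4*j^3 + 6*j^2 - 42*j - 22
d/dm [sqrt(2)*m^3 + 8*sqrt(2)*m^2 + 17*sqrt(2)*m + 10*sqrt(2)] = sqrt(2)*(3*m^2 + 16*m + 17)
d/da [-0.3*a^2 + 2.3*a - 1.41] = 2.3 - 0.6*a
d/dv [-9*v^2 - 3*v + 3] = -18*v - 3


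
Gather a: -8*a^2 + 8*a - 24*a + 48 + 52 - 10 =-8*a^2 - 16*a + 90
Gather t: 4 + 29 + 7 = 40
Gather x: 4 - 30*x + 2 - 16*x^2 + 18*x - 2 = -16*x^2 - 12*x + 4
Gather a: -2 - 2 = -4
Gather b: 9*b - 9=9*b - 9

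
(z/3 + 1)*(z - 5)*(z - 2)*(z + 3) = z^4/3 - z^3/3 - 23*z^2/3 - z + 30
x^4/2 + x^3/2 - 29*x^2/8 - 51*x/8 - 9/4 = (x/2 + 1)*(x - 3)*(x + 1/2)*(x + 3/2)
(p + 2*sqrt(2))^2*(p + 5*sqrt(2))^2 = p^4 + 14*sqrt(2)*p^3 + 138*p^2 + 280*sqrt(2)*p + 400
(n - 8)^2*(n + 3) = n^3 - 13*n^2 + 16*n + 192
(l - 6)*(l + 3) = l^2 - 3*l - 18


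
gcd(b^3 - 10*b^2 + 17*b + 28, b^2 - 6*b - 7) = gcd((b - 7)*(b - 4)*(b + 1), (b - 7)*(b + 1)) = b^2 - 6*b - 7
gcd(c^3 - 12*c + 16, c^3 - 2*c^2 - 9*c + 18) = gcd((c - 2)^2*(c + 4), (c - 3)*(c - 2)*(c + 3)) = c - 2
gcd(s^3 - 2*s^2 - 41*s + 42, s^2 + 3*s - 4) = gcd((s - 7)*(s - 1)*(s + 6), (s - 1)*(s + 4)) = s - 1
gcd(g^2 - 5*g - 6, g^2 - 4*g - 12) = g - 6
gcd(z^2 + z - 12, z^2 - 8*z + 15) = z - 3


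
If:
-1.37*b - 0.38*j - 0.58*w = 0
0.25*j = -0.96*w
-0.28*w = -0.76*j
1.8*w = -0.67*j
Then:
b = 0.00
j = 0.00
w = 0.00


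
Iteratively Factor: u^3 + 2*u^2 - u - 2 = (u - 1)*(u^2 + 3*u + 2) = (u - 1)*(u + 2)*(u + 1)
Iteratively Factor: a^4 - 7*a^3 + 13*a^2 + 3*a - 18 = (a - 2)*(a^3 - 5*a^2 + 3*a + 9) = (a - 3)*(a - 2)*(a^2 - 2*a - 3) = (a - 3)^2*(a - 2)*(a + 1)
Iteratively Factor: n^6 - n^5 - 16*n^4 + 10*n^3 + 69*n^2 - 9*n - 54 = (n - 1)*(n^5 - 16*n^3 - 6*n^2 + 63*n + 54) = (n - 1)*(n + 2)*(n^4 - 2*n^3 - 12*n^2 + 18*n + 27) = (n - 3)*(n - 1)*(n + 2)*(n^3 + n^2 - 9*n - 9) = (n - 3)*(n - 1)*(n + 2)*(n + 3)*(n^2 - 2*n - 3) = (n - 3)*(n - 1)*(n + 1)*(n + 2)*(n + 3)*(n - 3)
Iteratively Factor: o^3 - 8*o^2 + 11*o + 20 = (o - 4)*(o^2 - 4*o - 5) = (o - 5)*(o - 4)*(o + 1)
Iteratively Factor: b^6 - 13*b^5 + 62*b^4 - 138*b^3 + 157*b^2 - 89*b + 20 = (b - 1)*(b^5 - 12*b^4 + 50*b^3 - 88*b^2 + 69*b - 20) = (b - 5)*(b - 1)*(b^4 - 7*b^3 + 15*b^2 - 13*b + 4) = (b - 5)*(b - 1)^2*(b^3 - 6*b^2 + 9*b - 4) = (b - 5)*(b - 1)^3*(b^2 - 5*b + 4) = (b - 5)*(b - 1)^4*(b - 4)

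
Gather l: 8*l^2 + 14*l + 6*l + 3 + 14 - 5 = 8*l^2 + 20*l + 12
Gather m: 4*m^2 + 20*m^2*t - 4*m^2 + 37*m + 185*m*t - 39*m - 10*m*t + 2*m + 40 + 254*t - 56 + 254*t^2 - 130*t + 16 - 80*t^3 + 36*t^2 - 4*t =20*m^2*t + 175*m*t - 80*t^3 + 290*t^2 + 120*t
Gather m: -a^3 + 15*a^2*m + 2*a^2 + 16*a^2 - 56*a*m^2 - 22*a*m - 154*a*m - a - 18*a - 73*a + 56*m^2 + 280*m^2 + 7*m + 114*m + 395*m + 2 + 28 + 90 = -a^3 + 18*a^2 - 92*a + m^2*(336 - 56*a) + m*(15*a^2 - 176*a + 516) + 120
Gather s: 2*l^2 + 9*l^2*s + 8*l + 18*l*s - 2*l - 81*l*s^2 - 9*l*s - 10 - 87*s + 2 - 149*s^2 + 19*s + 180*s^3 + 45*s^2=2*l^2 + 6*l + 180*s^3 + s^2*(-81*l - 104) + s*(9*l^2 + 9*l - 68) - 8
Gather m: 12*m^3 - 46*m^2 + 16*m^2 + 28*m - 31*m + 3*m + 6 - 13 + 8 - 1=12*m^3 - 30*m^2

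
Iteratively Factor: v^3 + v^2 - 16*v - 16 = (v + 1)*(v^2 - 16) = (v + 1)*(v + 4)*(v - 4)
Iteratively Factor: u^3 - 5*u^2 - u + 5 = (u - 5)*(u^2 - 1) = (u - 5)*(u + 1)*(u - 1)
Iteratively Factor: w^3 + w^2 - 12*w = (w)*(w^2 + w - 12) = w*(w + 4)*(w - 3)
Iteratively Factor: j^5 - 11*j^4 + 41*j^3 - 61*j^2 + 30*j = (j)*(j^4 - 11*j^3 + 41*j^2 - 61*j + 30) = j*(j - 5)*(j^3 - 6*j^2 + 11*j - 6) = j*(j - 5)*(j - 3)*(j^2 - 3*j + 2) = j*(j - 5)*(j - 3)*(j - 1)*(j - 2)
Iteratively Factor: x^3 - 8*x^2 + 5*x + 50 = (x - 5)*(x^2 - 3*x - 10) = (x - 5)*(x + 2)*(x - 5)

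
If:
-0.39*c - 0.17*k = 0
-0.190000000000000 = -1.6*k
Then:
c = -0.05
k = 0.12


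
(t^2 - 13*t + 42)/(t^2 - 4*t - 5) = (-t^2 + 13*t - 42)/(-t^2 + 4*t + 5)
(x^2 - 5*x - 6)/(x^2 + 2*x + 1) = (x - 6)/(x + 1)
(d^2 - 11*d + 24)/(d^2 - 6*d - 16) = (d - 3)/(d + 2)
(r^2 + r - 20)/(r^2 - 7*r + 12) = (r + 5)/(r - 3)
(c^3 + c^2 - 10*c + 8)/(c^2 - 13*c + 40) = (c^3 + c^2 - 10*c + 8)/(c^2 - 13*c + 40)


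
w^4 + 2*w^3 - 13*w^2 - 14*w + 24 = (w - 3)*(w - 1)*(w + 2)*(w + 4)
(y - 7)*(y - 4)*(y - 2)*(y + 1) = y^4 - 12*y^3 + 37*y^2 - 6*y - 56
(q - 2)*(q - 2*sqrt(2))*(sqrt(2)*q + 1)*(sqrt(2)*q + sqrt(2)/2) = 2*q^4 - 3*sqrt(2)*q^3 - 3*q^3 - 6*q^2 + 9*sqrt(2)*q^2/2 + 3*sqrt(2)*q + 6*q + 4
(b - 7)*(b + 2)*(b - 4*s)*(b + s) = b^4 - 3*b^3*s - 5*b^3 - 4*b^2*s^2 + 15*b^2*s - 14*b^2 + 20*b*s^2 + 42*b*s + 56*s^2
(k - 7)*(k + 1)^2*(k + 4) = k^4 - k^3 - 33*k^2 - 59*k - 28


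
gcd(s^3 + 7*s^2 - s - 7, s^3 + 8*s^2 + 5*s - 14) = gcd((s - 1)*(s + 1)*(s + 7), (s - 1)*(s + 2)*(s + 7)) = s^2 + 6*s - 7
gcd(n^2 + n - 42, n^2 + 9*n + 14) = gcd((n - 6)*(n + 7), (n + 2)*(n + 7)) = n + 7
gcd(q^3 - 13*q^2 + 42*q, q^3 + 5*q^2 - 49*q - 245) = q - 7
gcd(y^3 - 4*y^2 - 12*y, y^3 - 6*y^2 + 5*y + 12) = 1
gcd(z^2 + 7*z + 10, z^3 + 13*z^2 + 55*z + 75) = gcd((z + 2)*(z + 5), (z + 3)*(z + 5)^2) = z + 5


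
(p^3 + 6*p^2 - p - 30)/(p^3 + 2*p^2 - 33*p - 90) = (p - 2)/(p - 6)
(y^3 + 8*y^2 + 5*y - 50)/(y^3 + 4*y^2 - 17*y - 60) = (y^2 + 3*y - 10)/(y^2 - y - 12)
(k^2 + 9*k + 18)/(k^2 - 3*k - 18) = (k + 6)/(k - 6)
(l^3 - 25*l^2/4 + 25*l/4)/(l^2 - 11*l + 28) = l*(4*l^2 - 25*l + 25)/(4*(l^2 - 11*l + 28))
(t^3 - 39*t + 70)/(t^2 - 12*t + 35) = (t^2 + 5*t - 14)/(t - 7)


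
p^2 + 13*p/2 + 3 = (p + 1/2)*(p + 6)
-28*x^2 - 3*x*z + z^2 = (-7*x + z)*(4*x + z)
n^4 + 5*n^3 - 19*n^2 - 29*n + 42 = (n - 3)*(n - 1)*(n + 2)*(n + 7)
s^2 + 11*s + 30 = (s + 5)*(s + 6)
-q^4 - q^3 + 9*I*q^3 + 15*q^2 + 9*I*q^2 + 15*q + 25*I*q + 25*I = (q - 5*I)^2*(-I*q + 1)*(-I*q - I)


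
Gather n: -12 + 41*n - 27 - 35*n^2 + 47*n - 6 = -35*n^2 + 88*n - 45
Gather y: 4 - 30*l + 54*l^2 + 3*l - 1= 54*l^2 - 27*l + 3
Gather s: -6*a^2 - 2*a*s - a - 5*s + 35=-6*a^2 - a + s*(-2*a - 5) + 35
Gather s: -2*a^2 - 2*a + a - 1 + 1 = -2*a^2 - a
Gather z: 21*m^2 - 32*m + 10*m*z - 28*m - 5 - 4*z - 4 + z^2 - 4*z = 21*m^2 - 60*m + z^2 + z*(10*m - 8) - 9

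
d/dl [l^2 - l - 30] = 2*l - 1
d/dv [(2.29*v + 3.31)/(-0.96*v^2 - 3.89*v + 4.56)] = (2.1984*v^2 + 6.3552*v + 23.3183)/(0.9216*v^4 + 7.4688*v^3 + 6.3769*v^2 - 35.4768*v + 20.7936)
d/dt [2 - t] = -1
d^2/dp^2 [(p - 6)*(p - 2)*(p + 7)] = 6*p - 2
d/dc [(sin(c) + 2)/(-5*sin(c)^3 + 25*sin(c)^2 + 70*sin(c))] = (2*sin(c) - 7)*cos(c)/(5*(sin(c) - 7)^2*sin(c)^2)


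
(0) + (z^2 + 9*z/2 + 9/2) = z^2 + 9*z/2 + 9/2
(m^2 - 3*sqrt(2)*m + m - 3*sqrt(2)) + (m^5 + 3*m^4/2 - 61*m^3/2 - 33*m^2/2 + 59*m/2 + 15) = m^5 + 3*m^4/2 - 61*m^3/2 - 31*m^2/2 - 3*sqrt(2)*m + 61*m/2 - 3*sqrt(2) + 15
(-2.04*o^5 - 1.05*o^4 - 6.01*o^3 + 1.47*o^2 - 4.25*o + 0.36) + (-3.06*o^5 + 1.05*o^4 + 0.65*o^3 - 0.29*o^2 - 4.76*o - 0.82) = -5.1*o^5 - 5.36*o^3 + 1.18*o^2 - 9.01*o - 0.46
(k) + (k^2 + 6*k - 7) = k^2 + 7*k - 7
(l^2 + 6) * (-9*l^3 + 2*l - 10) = -9*l^5 - 52*l^3 - 10*l^2 + 12*l - 60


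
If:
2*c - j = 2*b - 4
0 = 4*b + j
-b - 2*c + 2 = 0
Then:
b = -6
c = 4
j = 24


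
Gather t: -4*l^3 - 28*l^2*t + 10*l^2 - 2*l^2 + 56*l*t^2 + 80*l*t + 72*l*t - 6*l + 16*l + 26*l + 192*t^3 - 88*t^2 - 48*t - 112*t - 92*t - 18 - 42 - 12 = -4*l^3 + 8*l^2 + 36*l + 192*t^3 + t^2*(56*l - 88) + t*(-28*l^2 + 152*l - 252) - 72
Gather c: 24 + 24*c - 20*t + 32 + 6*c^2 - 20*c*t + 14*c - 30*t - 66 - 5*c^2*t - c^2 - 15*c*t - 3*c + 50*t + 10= c^2*(5 - 5*t) + c*(35 - 35*t)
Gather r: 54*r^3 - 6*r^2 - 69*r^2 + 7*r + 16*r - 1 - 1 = 54*r^3 - 75*r^2 + 23*r - 2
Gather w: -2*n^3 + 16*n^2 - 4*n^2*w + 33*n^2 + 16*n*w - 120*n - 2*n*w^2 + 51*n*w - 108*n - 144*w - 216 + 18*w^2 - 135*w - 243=-2*n^3 + 49*n^2 - 228*n + w^2*(18 - 2*n) + w*(-4*n^2 + 67*n - 279) - 459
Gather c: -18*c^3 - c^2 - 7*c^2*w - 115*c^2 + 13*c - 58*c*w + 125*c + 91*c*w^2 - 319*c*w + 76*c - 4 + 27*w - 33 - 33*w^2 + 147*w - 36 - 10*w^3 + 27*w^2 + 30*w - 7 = -18*c^3 + c^2*(-7*w - 116) + c*(91*w^2 - 377*w + 214) - 10*w^3 - 6*w^2 + 204*w - 80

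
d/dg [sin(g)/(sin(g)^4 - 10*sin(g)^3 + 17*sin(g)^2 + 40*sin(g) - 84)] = (-3*sin(g)^4 + 20*sin(g)^3 - 17*sin(g)^2 - 84)*cos(g)/((sin(g) - 7)^2*(sin(g) - 3)^2*(sin(g) - 2)^2*(sin(g) + 2)^2)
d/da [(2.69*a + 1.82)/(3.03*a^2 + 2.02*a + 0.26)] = (8.1507*a^2 + 5.4338*a - (2.69*a + 1.82)*(6.06*a + 2.02) + 0.6994)/(3.03*a^2 + 2.02*a + 0.26)^2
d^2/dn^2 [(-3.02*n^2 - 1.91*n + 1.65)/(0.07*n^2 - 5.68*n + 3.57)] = (-1.38777878078145e-17*n^4 - 2.420222*n^3 + 4.57669799999996*n^2 - 1.07238599999998*n - 48.798378)/(0.000343*n^6 - 0.083496*n^5 + 6.827583*n^4 - 191.767024*n^3 + 348.206733*n^2 - 217.173096*n + 45.499293)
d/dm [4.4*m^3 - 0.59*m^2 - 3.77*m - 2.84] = 13.2*m^2 - 1.18*m - 3.77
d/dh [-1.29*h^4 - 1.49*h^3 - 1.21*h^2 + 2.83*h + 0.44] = -5.16*h^3 - 4.47*h^2 - 2.42*h + 2.83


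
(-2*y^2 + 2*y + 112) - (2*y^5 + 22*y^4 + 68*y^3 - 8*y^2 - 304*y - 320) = -2*y^5 - 22*y^4 - 68*y^3 + 6*y^2 + 306*y + 432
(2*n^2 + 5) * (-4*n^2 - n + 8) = -8*n^4 - 2*n^3 - 4*n^2 - 5*n + 40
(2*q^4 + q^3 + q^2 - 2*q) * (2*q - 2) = 4*q^5 - 2*q^4 - 6*q^2 + 4*q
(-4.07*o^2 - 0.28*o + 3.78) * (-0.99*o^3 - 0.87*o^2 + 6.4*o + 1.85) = 4.0293*o^5 + 3.8181*o^4 - 29.5466*o^3 - 12.6101*o^2 + 23.674*o + 6.993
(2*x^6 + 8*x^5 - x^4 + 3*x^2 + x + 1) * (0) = 0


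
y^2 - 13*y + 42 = (y - 7)*(y - 6)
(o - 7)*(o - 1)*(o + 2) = o^3 - 6*o^2 - 9*o + 14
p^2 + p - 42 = (p - 6)*(p + 7)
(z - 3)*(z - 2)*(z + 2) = z^3 - 3*z^2 - 4*z + 12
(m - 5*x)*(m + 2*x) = m^2 - 3*m*x - 10*x^2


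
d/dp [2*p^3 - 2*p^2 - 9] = 2*p*(3*p - 2)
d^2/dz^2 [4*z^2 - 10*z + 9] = 8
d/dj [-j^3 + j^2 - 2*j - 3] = -3*j^2 + 2*j - 2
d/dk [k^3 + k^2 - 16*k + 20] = 3*k^2 + 2*k - 16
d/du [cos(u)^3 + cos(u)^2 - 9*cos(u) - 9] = (-3*cos(u)^2 - 2*cos(u) + 9)*sin(u)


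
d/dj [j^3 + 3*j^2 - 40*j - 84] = 3*j^2 + 6*j - 40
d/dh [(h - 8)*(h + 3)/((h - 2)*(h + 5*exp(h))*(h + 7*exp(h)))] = (-(h - 8)*(h - 2)*(h + 3)*(h + 5*exp(h))*(7*exp(h) + 1) - (h - 8)*(h - 2)*(h + 3)*(h + 7*exp(h))*(5*exp(h) + 1) - (h - 8)*(h + 3)*(h + 5*exp(h))*(h + 7*exp(h)) + (h - 2)*(h + 5*exp(h))*(h + 7*exp(h))*(2*h - 5))/((h - 2)^2*(h + 5*exp(h))^2*(h + 7*exp(h))^2)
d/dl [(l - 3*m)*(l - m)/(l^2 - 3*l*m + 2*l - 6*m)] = (m + 2)/(l^2 + 4*l + 4)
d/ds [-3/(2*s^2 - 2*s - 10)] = 3*(2*s - 1)/(2*(-s^2 + s + 5)^2)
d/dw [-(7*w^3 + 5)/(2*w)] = -7*w + 5/(2*w^2)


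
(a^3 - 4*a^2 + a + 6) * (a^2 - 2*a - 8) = a^5 - 6*a^4 + a^3 + 36*a^2 - 20*a - 48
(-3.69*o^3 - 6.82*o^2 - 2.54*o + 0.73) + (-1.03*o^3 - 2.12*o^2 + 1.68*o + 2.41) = -4.72*o^3 - 8.94*o^2 - 0.86*o + 3.14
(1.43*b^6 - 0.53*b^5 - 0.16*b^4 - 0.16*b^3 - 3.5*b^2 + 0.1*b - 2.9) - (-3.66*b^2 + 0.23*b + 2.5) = 1.43*b^6 - 0.53*b^5 - 0.16*b^4 - 0.16*b^3 + 0.16*b^2 - 0.13*b - 5.4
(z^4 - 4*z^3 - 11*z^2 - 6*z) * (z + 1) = z^5 - 3*z^4 - 15*z^3 - 17*z^2 - 6*z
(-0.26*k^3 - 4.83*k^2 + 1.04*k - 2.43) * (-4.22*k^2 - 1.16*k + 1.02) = 1.0972*k^5 + 20.6842*k^4 + 0.948799999999999*k^3 + 4.1216*k^2 + 3.8796*k - 2.4786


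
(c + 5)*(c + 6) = c^2 + 11*c + 30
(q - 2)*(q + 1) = q^2 - q - 2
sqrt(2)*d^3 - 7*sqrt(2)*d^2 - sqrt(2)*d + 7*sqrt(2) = (d - 7)*(d - 1)*(sqrt(2)*d + sqrt(2))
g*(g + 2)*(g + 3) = g^3 + 5*g^2 + 6*g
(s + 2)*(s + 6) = s^2 + 8*s + 12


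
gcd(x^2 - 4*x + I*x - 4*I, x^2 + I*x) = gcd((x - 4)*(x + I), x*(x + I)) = x + I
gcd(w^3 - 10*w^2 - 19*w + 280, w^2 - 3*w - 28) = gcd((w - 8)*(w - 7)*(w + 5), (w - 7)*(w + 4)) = w - 7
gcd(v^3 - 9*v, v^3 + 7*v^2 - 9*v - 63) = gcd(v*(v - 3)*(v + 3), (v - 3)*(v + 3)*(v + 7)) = v^2 - 9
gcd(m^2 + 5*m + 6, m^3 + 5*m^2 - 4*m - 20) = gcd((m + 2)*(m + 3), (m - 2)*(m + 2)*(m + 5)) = m + 2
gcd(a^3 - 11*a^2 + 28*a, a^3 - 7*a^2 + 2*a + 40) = a - 4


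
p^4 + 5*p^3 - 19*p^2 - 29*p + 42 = (p - 3)*(p - 1)*(p + 2)*(p + 7)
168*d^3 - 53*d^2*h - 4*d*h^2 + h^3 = (-8*d + h)*(-3*d + h)*(7*d + h)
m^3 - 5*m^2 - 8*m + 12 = (m - 6)*(m - 1)*(m + 2)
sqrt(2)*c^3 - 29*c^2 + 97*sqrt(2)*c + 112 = (c - 8*sqrt(2))*(c - 7*sqrt(2))*(sqrt(2)*c + 1)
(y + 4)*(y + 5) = y^2 + 9*y + 20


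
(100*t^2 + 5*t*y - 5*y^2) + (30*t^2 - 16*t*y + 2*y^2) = 130*t^2 - 11*t*y - 3*y^2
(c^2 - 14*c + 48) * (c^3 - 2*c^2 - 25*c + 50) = c^5 - 16*c^4 + 51*c^3 + 304*c^2 - 1900*c + 2400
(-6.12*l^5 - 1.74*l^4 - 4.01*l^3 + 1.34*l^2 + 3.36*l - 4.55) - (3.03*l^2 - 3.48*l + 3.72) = -6.12*l^5 - 1.74*l^4 - 4.01*l^3 - 1.69*l^2 + 6.84*l - 8.27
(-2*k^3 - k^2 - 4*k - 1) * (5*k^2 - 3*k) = -10*k^5 + k^4 - 17*k^3 + 7*k^2 + 3*k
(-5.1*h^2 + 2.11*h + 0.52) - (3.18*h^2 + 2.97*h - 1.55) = -8.28*h^2 - 0.86*h + 2.07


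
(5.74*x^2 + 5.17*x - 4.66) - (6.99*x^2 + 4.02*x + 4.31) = -1.25*x^2 + 1.15*x - 8.97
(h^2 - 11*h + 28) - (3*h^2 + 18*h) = -2*h^2 - 29*h + 28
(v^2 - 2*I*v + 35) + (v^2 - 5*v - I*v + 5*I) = 2*v^2 - 5*v - 3*I*v + 35 + 5*I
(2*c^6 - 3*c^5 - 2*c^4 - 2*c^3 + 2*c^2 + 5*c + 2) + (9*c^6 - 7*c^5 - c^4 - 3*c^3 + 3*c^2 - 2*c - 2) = 11*c^6 - 10*c^5 - 3*c^4 - 5*c^3 + 5*c^2 + 3*c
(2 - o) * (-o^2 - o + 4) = o^3 - o^2 - 6*o + 8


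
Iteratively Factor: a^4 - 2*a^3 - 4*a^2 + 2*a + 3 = (a - 1)*(a^3 - a^2 - 5*a - 3) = (a - 1)*(a + 1)*(a^2 - 2*a - 3) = (a - 3)*(a - 1)*(a + 1)*(a + 1)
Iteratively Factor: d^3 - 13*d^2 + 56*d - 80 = (d - 5)*(d^2 - 8*d + 16) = (d - 5)*(d - 4)*(d - 4)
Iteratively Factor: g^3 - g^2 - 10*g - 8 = (g + 1)*(g^2 - 2*g - 8) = (g - 4)*(g + 1)*(g + 2)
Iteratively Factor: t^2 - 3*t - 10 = (t + 2)*(t - 5)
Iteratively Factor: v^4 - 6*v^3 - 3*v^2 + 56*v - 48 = (v - 1)*(v^3 - 5*v^2 - 8*v + 48) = (v - 1)*(v + 3)*(v^2 - 8*v + 16) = (v - 4)*(v - 1)*(v + 3)*(v - 4)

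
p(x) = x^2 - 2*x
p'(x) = 2*x - 2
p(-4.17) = 25.73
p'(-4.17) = -10.34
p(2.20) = 0.44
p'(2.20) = 2.40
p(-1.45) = 5.00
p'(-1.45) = -4.90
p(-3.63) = 20.44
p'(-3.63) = -9.26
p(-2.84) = 13.75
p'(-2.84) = -7.68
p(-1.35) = 4.52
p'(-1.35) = -4.70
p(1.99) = -0.02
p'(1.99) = 1.98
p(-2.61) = 12.03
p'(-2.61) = -7.22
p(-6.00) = 48.00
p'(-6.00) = -14.00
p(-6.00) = 48.00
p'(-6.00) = -14.00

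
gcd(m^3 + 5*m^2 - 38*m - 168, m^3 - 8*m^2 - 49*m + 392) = m + 7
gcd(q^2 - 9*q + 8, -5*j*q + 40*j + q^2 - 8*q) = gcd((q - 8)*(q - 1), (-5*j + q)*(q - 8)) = q - 8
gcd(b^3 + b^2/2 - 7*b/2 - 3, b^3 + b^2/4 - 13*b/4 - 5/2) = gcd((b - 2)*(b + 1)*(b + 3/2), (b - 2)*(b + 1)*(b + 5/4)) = b^2 - b - 2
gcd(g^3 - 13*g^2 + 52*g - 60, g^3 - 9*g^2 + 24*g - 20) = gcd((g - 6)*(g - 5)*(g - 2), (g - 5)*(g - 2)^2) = g^2 - 7*g + 10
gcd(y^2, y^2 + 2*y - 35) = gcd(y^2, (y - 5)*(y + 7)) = 1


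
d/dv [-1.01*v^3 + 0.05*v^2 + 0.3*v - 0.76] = -3.03*v^2 + 0.1*v + 0.3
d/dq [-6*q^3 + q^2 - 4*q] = -18*q^2 + 2*q - 4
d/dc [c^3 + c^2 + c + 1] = 3*c^2 + 2*c + 1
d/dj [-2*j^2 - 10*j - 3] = -4*j - 10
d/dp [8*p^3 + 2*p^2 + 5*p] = 24*p^2 + 4*p + 5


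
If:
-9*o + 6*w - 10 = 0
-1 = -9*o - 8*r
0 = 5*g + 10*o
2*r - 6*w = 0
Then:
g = 26/15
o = -13/15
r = 11/10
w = 11/30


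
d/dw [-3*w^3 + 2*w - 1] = 2 - 9*w^2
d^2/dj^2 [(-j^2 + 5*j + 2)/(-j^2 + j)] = 4*(-2*j^3 - 3*j^2 + 3*j - 1)/(j^3*(j^3 - 3*j^2 + 3*j - 1))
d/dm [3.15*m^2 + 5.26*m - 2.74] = 6.3*m + 5.26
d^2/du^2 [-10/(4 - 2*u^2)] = 10*(3*u^2 + 2)/(u^2 - 2)^3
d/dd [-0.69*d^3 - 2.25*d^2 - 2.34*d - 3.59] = -2.07*d^2 - 4.5*d - 2.34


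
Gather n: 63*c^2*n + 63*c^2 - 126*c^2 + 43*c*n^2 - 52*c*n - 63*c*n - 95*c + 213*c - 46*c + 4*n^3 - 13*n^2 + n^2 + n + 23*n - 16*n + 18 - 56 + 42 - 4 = -63*c^2 + 72*c + 4*n^3 + n^2*(43*c - 12) + n*(63*c^2 - 115*c + 8)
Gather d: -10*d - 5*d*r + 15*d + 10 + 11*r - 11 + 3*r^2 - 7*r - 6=d*(5 - 5*r) + 3*r^2 + 4*r - 7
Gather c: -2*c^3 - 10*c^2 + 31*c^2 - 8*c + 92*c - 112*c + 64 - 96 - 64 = -2*c^3 + 21*c^2 - 28*c - 96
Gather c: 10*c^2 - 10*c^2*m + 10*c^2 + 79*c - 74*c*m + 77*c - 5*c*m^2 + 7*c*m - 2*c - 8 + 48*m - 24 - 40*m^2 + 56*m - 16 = c^2*(20 - 10*m) + c*(-5*m^2 - 67*m + 154) - 40*m^2 + 104*m - 48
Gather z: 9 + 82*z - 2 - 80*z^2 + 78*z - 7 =-80*z^2 + 160*z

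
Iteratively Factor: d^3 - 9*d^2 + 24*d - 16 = (d - 4)*(d^2 - 5*d + 4) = (d - 4)^2*(d - 1)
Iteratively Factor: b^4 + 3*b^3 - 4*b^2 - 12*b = (b + 2)*(b^3 + b^2 - 6*b) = (b + 2)*(b + 3)*(b^2 - 2*b) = b*(b + 2)*(b + 3)*(b - 2)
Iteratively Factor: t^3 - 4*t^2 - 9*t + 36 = (t - 3)*(t^2 - t - 12) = (t - 4)*(t - 3)*(t + 3)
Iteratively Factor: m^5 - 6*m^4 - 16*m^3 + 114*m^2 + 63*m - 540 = (m + 3)*(m^4 - 9*m^3 + 11*m^2 + 81*m - 180) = (m - 5)*(m + 3)*(m^3 - 4*m^2 - 9*m + 36) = (m - 5)*(m - 4)*(m + 3)*(m^2 - 9) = (m - 5)*(m - 4)*(m - 3)*(m + 3)*(m + 3)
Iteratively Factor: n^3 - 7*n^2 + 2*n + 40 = (n - 4)*(n^2 - 3*n - 10) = (n - 5)*(n - 4)*(n + 2)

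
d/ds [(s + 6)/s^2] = (-s - 12)/s^3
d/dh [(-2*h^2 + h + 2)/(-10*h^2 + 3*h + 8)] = 2*(2*h^2 + 4*h + 1)/(100*h^4 - 60*h^3 - 151*h^2 + 48*h + 64)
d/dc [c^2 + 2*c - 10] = 2*c + 2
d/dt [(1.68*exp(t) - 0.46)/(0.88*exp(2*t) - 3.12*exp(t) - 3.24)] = (-1.4784*exp(2*t) + 0.8096*exp(t) - 6.8784)*exp(t)/(0.7744*exp(4*t) - 5.4912*exp(3*t) + 4.032*exp(2*t) + 20.2176*exp(t) + 10.4976)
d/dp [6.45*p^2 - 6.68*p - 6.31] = 12.9*p - 6.68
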